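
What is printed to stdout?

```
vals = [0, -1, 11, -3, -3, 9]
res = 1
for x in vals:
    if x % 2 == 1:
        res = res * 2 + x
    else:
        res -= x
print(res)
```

x=0: not odd, res = 1-0 = 1
x=-1: odd, res = 1*2+(-1) = 1
x=11: odd, res = 1*2+11 = 13
x=-3: odd, res = 13*2+(-3) = 23
x=-3: odd, res = 23*2+(-3) = 43
x=9: odd, res = 43*2+9 = 95

95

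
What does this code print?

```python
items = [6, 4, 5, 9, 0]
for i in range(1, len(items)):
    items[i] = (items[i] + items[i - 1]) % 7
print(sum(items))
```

i=1: items[1] = (4+6)%7 = 3 → [6, 3, 5, 9, 0]
i=2: items[2] = (5+3)%7 = 1 → [6, 3, 1, 9, 0]
i=3: items[3] = (9+1)%7 = 3 → [6, 3, 1, 3, 0]
i=4: items[4] = (0+3)%7 = 3 → [6, 3, 1, 3, 3]
sum = 16

16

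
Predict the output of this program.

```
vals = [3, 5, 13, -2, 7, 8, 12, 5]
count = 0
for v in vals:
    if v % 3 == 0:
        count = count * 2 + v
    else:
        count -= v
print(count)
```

v=3: %3==0, count = 0*2+3 = 3
v=5: not %3==0, count = 3-5 = -2
v=13: not %3==0, count = (-2)-13 = -15
v=-2: not %3==0, count = (-15)-(-2) = -13
v=7: not %3==0, count = (-13)-7 = -20
v=8: not %3==0, count = (-20)-8 = -28
v=12: %3==0, count = (-28)*2+12 = -44
v=5: not %3==0, count = (-44)-5 = -49

-49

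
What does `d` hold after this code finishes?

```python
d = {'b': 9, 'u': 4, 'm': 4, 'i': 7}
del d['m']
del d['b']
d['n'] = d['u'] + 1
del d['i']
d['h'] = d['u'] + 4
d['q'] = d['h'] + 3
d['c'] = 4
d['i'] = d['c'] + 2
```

{'u': 4, 'n': 5, 'h': 8, 'q': 11, 'c': 4, 'i': 6}

del 'm' → {'b': 9, 'u': 4, 'i': 7}
del 'b' → {'u': 4, 'i': 7}
d['n'] = d['u']+1 = 5 → {'u': 4, 'i': 7, 'n': 5}
del 'i' → {'u': 4, 'n': 5}
d['h'] = d['u']+4 = 8 → {'u': 4, 'n': 5, 'h': 8}
d['q'] = d['h']+3 = 11 → {'u': 4, 'n': 5, 'h': 8, 'q': 11}
d['c'] = 4 → {'u': 4, 'n': 5, 'h': 8, 'q': 11, 'c': 4}
d['i'] = d['c']+2 = 6 → {'u': 4, 'n': 5, 'h': 8, 'q': 11, 'c': 4, 'i': 6}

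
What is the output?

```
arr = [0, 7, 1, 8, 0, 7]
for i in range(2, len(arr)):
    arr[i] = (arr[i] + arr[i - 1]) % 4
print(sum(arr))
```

10

i=2: arr[2] = (1+7)%4 = 0 → [0, 7, 0, 8, 0, 7]
i=3: arr[3] = (8+0)%4 = 0 → [0, 7, 0, 0, 0, 7]
i=4: arr[4] = (0+0)%4 = 0 → [0, 7, 0, 0, 0, 7]
i=5: arr[5] = (7+0)%4 = 3 → [0, 7, 0, 0, 0, 3]
sum = 10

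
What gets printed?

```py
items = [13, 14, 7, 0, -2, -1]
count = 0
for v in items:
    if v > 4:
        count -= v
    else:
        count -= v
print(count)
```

-31

v=13: >4, count = 0-13 = -13
v=14: >4, count = (-13)-14 = -27
v=7: >4, count = (-27)-7 = -34
v=0: not >4, count = (-34)-0 = -34
v=-2: not >4, count = (-34)-(-2) = -32
v=-1: not >4, count = (-32)-(-1) = -31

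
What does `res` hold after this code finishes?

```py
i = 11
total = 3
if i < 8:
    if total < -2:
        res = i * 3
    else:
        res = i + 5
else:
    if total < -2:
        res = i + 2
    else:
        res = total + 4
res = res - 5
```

2

i=11, total=3
i < 8 is False; total < -2 is False
→ res = total + 4 = 7
res = 7-5 = 2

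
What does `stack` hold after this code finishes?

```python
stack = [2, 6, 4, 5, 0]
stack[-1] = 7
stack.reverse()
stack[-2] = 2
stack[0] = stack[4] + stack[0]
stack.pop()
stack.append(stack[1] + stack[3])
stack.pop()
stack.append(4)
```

stack[-1] = 7 → [2, 6, 4, 5, 7]
reverse → [7, 5, 4, 6, 2]
stack[-2] = 2 → [7, 5, 4, 2, 2]
stack[0] = stack[4]+stack[0] = 2+7 = 9 → [9, 5, 4, 2, 2]
pop() removes 2 → [9, 5, 4, 2]
append stack[1]+stack[3] = 5+2 = 7 → [9, 5, 4, 2, 7]
pop() removes 7 → [9, 5, 4, 2]
append 4 → [9, 5, 4, 2, 4]

[9, 5, 4, 2, 4]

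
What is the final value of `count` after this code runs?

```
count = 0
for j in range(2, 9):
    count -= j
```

j=2: count = 0-2 = -2
j=3: count = (-2)-3 = -5
j=4: count = (-5)-4 = -9
j=5: count = (-9)-5 = -14
j=6: count = (-14)-6 = -20
j=7: count = (-20)-7 = -27
j=8: count = (-27)-8 = -35

-35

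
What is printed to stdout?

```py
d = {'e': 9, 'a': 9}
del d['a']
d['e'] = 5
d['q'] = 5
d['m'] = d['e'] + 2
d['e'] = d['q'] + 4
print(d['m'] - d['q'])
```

del 'a' → {'e': 9}
d['e'] = 5 → {'e': 5}
d['q'] = 5 → {'e': 5, 'q': 5}
d['m'] = d['e']+2 = 7 → {'e': 5, 'q': 5, 'm': 7}
d['e'] = d['q']+4 = 9 → {'e': 9, 'q': 5, 'm': 7}
d['m']-d['q'] = 7-5 = 2

2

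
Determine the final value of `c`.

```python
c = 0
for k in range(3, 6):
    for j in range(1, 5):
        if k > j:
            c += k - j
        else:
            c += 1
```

k=3,j=1: 3>1, c = 0+2 = 2
k=3,j=2: 3>2, c = 2+1 = 3
k=3,j=3: not 3>3, c = 3+1 = 4
k=3,j=4: not 3>4, c = 4+1 = 5
k=4,j=1: 4>1, c = 5+3 = 8
k=4,j=2: 4>2, c = 8+2 = 10
k=4,j=3: 4>3, c = 10+1 = 11
k=4,j=4: not 4>4, c = 11+1 = 12
k=5,j=1: 5>1, c = 12+4 = 16
k=5,j=2: 5>2, c = 16+3 = 19
k=5,j=3: 5>3, c = 19+2 = 21
k=5,j=4: 5>4, c = 21+1 = 22

22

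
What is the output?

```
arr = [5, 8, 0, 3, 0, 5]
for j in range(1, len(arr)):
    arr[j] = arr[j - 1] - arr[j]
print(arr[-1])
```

j=1: arr[1] = 5-8 = -3 → [5, -3, 0, 3, 0, 5]
j=2: arr[2] = (-3)-0 = -3 → [5, -3, -3, 3, 0, 5]
j=3: arr[3] = (-3)-3 = -6 → [5, -3, -3, -6, 0, 5]
j=4: arr[4] = (-6)-0 = -6 → [5, -3, -3, -6, -6, 5]
j=5: arr[5] = (-6)-5 = -11 → [5, -3, -3, -6, -6, -11]

-11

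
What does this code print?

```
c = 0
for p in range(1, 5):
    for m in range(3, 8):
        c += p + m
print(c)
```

p=1,m=3: c = 0+4 = 4
p=1,m=4: c = 4+5 = 9
p=1,m=5: c = 9+6 = 15
p=1,m=6: c = 15+7 = 22
p=1,m=7: c = 22+8 = 30
p=2,m=3: c = 30+5 = 35
p=2,m=4: c = 35+6 = 41
p=2,m=5: c = 41+7 = 48
p=2,m=6: c = 48+8 = 56
p=2,m=7: c = 56+9 = 65
p=3,m=3: c = 65+6 = 71
p=3,m=4: c = 71+7 = 78
p=3,m=5: c = 78+8 = 86
p=3,m=6: c = 86+9 = 95
p=3,m=7: c = 95+10 = 105
p=4,m=3: c = 105+7 = 112
p=4,m=4: c = 112+8 = 120
p=4,m=5: c = 120+9 = 129
p=4,m=6: c = 129+10 = 139
p=4,m=7: c = 139+11 = 150

150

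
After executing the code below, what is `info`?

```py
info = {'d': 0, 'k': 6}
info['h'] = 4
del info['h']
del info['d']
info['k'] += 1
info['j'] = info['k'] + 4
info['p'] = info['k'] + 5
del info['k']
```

{'j': 11, 'p': 12}

info['h'] = 4 → {'d': 0, 'k': 6, 'h': 4}
del 'h' → {'d': 0, 'k': 6}
del 'd' → {'k': 6}
info['k'] = 6+1 = 7 → {'k': 7}
info['j'] = info['k']+4 = 11 → {'k': 7, 'j': 11}
info['p'] = info['k']+5 = 12 → {'k': 7, 'j': 11, 'p': 12}
del 'k' → {'j': 11, 'p': 12}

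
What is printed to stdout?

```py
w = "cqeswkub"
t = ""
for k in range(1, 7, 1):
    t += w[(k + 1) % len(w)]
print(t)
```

eswkub

k=1: add w[2]='e' → 'e'
k=2: add w[3]='s' → 'es'
k=3: add w[4]='w' → 'esw'
k=4: add w[5]='k' → 'eswk'
k=5: add w[6]='u' → 'eswku'
k=6: add w[7]='b' → 'eswkub'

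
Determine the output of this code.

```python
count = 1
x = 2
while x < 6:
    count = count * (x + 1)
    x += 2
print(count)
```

15

x=2: count = 1*3 = 3
x=4: count = 3*5 = 15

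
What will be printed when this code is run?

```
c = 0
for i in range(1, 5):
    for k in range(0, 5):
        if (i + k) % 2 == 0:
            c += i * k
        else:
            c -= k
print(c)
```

32

i=1,k=0: odd sum, c = 0-0 = 0
i=1,k=1: even sum, c = 0+1 = 1
i=1,k=2: odd sum, c = 1-2 = -1
i=1,k=3: even sum, c = (-1)+3 = 2
i=1,k=4: odd sum, c = 2-4 = -2
i=2,k=0: even sum, c = (-2)+0 = -2
i=2,k=1: odd sum, c = (-2)-1 = -3
i=2,k=2: even sum, c = (-3)+4 = 1
i=2,k=3: odd sum, c = 1-3 = -2
i=2,k=4: even sum, c = (-2)+8 = 6
i=3,k=0: odd sum, c = 6-0 = 6
i=3,k=1: even sum, c = 6+3 = 9
i=3,k=2: odd sum, c = 9-2 = 7
i=3,k=3: even sum, c = 7+9 = 16
i=3,k=4: odd sum, c = 16-4 = 12
i=4,k=0: even sum, c = 12+0 = 12
i=4,k=1: odd sum, c = 12-1 = 11
i=4,k=2: even sum, c = 11+8 = 19
i=4,k=3: odd sum, c = 19-3 = 16
i=4,k=4: even sum, c = 16+16 = 32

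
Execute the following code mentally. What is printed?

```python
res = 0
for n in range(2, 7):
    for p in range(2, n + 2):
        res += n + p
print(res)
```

n=2,p=2: res = 0+4 = 4
n=2,p=3: res = 4+5 = 9
n=3,p=2: res = 9+5 = 14
n=3,p=3: res = 14+6 = 20
n=3,p=4: res = 20+7 = 27
n=4,p=2: res = 27+6 = 33
n=4,p=3: res = 33+7 = 40
n=4,p=4: res = 40+8 = 48
n=4,p=5: res = 48+9 = 57
n=5,p=2: res = 57+7 = 64
n=5,p=3: res = 64+8 = 72
n=5,p=4: res = 72+9 = 81
n=5,p=5: res = 81+10 = 91
n=5,p=6: res = 91+11 = 102
n=6,p=2: res = 102+8 = 110
n=6,p=3: res = 110+9 = 119
n=6,p=4: res = 119+10 = 129
n=6,p=5: res = 129+11 = 140
n=6,p=6: res = 140+12 = 152
n=6,p=7: res = 152+13 = 165

165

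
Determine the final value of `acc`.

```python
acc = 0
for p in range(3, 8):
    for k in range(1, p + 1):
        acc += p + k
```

215

p=3,k=1: acc = 0+4 = 4
p=3,k=2: acc = 4+5 = 9
p=3,k=3: acc = 9+6 = 15
p=4,k=1: acc = 15+5 = 20
p=4,k=2: acc = 20+6 = 26
p=4,k=3: acc = 26+7 = 33
p=4,k=4: acc = 33+8 = 41
p=5,k=1: acc = 41+6 = 47
p=5,k=2: acc = 47+7 = 54
p=5,k=3: acc = 54+8 = 62
p=5,k=4: acc = 62+9 = 71
p=5,k=5: acc = 71+10 = 81
p=6,k=1: acc = 81+7 = 88
p=6,k=2: acc = 88+8 = 96
p=6,k=3: acc = 96+9 = 105
p=6,k=4: acc = 105+10 = 115
p=6,k=5: acc = 115+11 = 126
p=6,k=6: acc = 126+12 = 138
p=7,k=1: acc = 138+8 = 146
p=7,k=2: acc = 146+9 = 155
p=7,k=3: acc = 155+10 = 165
p=7,k=4: acc = 165+11 = 176
p=7,k=5: acc = 176+12 = 188
p=7,k=6: acc = 188+13 = 201
p=7,k=7: acc = 201+14 = 215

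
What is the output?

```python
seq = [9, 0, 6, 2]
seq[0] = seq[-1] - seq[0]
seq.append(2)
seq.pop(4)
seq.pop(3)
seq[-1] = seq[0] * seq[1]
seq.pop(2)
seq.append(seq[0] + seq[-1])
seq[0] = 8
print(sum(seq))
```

seq[0] = seq[-1]-seq[0] = 2-9 = -7 → [-7, 0, 6, 2]
append 2 → [-7, 0, 6, 2, 2]
pop(4) removes 2 → [-7, 0, 6, 2]
pop(3) removes 2 → [-7, 0, 6]
seq[-1] = seq[0]*seq[1] = (-7)*0 = 0 → [-7, 0, 0]
pop(2) removes 0 → [-7, 0]
append seq[0]+seq[-1] = (-7)+0 = -7 → [-7, 0, -7]
seq[0] = 8 → [8, 0, -7]
sum = 1

1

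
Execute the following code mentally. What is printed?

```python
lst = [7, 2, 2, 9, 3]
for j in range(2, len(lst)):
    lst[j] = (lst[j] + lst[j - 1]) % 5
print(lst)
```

j=2: lst[2] = (2+2)%5 = 4 → [7, 2, 4, 9, 3]
j=3: lst[3] = (9+4)%5 = 3 → [7, 2, 4, 3, 3]
j=4: lst[4] = (3+3)%5 = 1 → [7, 2, 4, 3, 1]

[7, 2, 4, 3, 1]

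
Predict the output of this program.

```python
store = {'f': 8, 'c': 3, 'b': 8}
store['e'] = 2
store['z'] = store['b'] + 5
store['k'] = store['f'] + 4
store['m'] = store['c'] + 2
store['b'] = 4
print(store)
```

store['e'] = 2 → {'f': 8, 'c': 3, 'b': 8, 'e': 2}
store['z'] = store['b']+5 = 13 → {'f': 8, 'c': 3, 'b': 8, 'e': 2, 'z': 13}
store['k'] = store['f']+4 = 12 → {'f': 8, 'c': 3, 'b': 8, 'e': 2, 'z': 13, 'k': 12}
store['m'] = store['c']+2 = 5 → {'f': 8, 'c': 3, 'b': 8, 'e': 2, 'z': 13, 'k': 12, 'm': 5}
store['b'] = 4 → {'f': 8, 'c': 3, 'b': 4, 'e': 2, 'z': 13, 'k': 12, 'm': 5}

{'f': 8, 'c': 3, 'b': 4, 'e': 2, 'z': 13, 'k': 12, 'm': 5}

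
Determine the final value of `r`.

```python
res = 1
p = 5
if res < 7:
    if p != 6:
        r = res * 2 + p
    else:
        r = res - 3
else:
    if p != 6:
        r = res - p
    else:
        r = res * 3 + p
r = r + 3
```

10

res=1, p=5
res < 7 is True; p != 6 is True
→ r = res * 2 + p = 7
r = 7+3 = 10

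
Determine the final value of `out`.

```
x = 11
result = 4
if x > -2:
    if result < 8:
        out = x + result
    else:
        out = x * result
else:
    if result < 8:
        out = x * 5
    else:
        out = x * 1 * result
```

x=11, result=4
x > -2 is True; result < 8 is True
→ out = x + result = 15

15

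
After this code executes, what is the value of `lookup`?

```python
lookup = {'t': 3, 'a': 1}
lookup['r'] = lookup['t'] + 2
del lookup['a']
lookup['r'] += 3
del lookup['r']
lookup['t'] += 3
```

lookup['r'] = lookup['t']+2 = 5 → {'t': 3, 'a': 1, 'r': 5}
del 'a' → {'t': 3, 'r': 5}
lookup['r'] = 5+3 = 8 → {'t': 3, 'r': 8}
del 'r' → {'t': 3}
lookup['t'] = 3+3 = 6 → {'t': 6}

{'t': 6}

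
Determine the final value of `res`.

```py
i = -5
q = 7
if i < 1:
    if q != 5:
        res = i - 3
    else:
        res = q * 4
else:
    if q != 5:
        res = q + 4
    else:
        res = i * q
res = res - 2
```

-10

i=-5, q=7
i < 1 is True; q != 5 is True
→ res = i - 3 = -8
res = (-8)-2 = -10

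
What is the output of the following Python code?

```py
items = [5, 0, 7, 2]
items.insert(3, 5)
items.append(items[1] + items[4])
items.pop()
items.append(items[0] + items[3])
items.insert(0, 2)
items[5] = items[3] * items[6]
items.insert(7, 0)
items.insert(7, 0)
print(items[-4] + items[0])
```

insert 5 at 3 → [5, 0, 7, 5, 2]
append items[1]+items[4] = 0+2 = 2 → [5, 0, 7, 5, 2, 2]
pop() removes 2 → [5, 0, 7, 5, 2]
append items[0]+items[3] = 5+5 = 10 → [5, 0, 7, 5, 2, 10]
insert 2 at 0 → [2, 5, 0, 7, 5, 2, 10]
items[5] = items[3]*items[6] = 7*10 = 70 → [2, 5, 0, 7, 5, 70, 10]
insert 0 at 7 → [2, 5, 0, 7, 5, 70, 10, 0]
insert 0 at 7 → [2, 5, 0, 7, 5, 70, 10, 0, 0]
items[-4]+items[0] = 70+2 = 72

72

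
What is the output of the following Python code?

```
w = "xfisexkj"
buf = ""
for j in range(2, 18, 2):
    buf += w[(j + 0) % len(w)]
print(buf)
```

j=2: add w[2]='i' → 'i'
j=4: add w[4]='e' → 'ie'
j=6: add w[6]='k' → 'iek'
j=8: add w[0]='x' → 'iekx'
j=10: add w[2]='i' → 'iekxi'
j=12: add w[4]='e' → 'iekxie'
j=14: add w[6]='k' → 'iekxiek'
j=16: add w[0]='x' → 'iekxiekx'

iekxiekx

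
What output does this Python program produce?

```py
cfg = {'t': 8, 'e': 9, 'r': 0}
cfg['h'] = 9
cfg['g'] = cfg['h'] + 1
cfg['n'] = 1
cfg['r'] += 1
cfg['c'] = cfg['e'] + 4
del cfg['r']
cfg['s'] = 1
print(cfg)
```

{'t': 8, 'e': 9, 'h': 9, 'g': 10, 'n': 1, 'c': 13, 's': 1}

cfg['h'] = 9 → {'t': 8, 'e': 9, 'r': 0, 'h': 9}
cfg['g'] = cfg['h']+1 = 10 → {'t': 8, 'e': 9, 'r': 0, 'h': 9, 'g': 10}
cfg['n'] = 1 → {'t': 8, 'e': 9, 'r': 0, 'h': 9, 'g': 10, 'n': 1}
cfg['r'] = 0+1 = 1 → {'t': 8, 'e': 9, 'r': 1, 'h': 9, 'g': 10, 'n': 1}
cfg['c'] = cfg['e']+4 = 13 → {'t': 8, 'e': 9, 'r': 1, 'h': 9, 'g': 10, 'n': 1, 'c': 13}
del 'r' → {'t': 8, 'e': 9, 'h': 9, 'g': 10, 'n': 1, 'c': 13}
cfg['s'] = 1 → {'t': 8, 'e': 9, 'h': 9, 'g': 10, 'n': 1, 'c': 13, 's': 1}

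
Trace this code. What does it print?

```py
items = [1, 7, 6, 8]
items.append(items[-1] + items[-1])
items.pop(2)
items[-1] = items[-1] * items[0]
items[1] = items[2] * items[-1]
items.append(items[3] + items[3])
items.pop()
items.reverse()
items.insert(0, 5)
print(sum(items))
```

158

append items[-1]+items[-1] = 8+8 = 16 → [1, 7, 6, 8, 16]
pop(2) removes 6 → [1, 7, 8, 16]
items[-1] = items[-1]*items[0] = 16*1 = 16 → [1, 7, 8, 16]
items[1] = items[2]*items[-1] = 8*16 = 128 → [1, 128, 8, 16]
append items[3]+items[3] = 16+16 = 32 → [1, 128, 8, 16, 32]
pop() removes 32 → [1, 128, 8, 16]
reverse → [16, 8, 128, 1]
insert 5 at 0 → [5, 16, 8, 128, 1]
sum = 158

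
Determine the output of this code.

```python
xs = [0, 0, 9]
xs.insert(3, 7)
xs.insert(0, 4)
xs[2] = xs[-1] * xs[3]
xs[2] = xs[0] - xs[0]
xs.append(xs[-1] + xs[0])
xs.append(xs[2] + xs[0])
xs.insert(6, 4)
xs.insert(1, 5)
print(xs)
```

[4, 5, 0, 0, 9, 7, 11, 4, 4]

insert 7 at 3 → [0, 0, 9, 7]
insert 4 at 0 → [4, 0, 0, 9, 7]
xs[2] = xs[-1]*xs[3] = 7*9 = 63 → [4, 0, 63, 9, 7]
xs[2] = xs[0]-xs[0] = 4-4 = 0 → [4, 0, 0, 9, 7]
append xs[-1]+xs[0] = 7+4 = 11 → [4, 0, 0, 9, 7, 11]
append xs[2]+xs[0] = 0+4 = 4 → [4, 0, 0, 9, 7, 11, 4]
insert 4 at 6 → [4, 0, 0, 9, 7, 11, 4, 4]
insert 5 at 1 → [4, 5, 0, 0, 9, 7, 11, 4, 4]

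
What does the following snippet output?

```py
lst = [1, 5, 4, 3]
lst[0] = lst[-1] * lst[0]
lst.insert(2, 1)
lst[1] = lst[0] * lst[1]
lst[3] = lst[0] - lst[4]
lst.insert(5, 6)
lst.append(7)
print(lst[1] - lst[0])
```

12

lst[0] = lst[-1]*lst[0] = 3*1 = 3 → [3, 5, 4, 3]
insert 1 at 2 → [3, 5, 1, 4, 3]
lst[1] = lst[0]*lst[1] = 3*5 = 15 → [3, 15, 1, 4, 3]
lst[3] = lst[0]-lst[4] = 3-3 = 0 → [3, 15, 1, 0, 3]
insert 6 at 5 → [3, 15, 1, 0, 3, 6]
append 7 → [3, 15, 1, 0, 3, 6, 7]
lst[1]-lst[0] = 15-3 = 12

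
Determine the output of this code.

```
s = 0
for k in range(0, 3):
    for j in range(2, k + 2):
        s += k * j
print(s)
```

12

k=1,j=2: s = 0+2 = 2
k=2,j=2: s = 2+4 = 6
k=2,j=3: s = 6+6 = 12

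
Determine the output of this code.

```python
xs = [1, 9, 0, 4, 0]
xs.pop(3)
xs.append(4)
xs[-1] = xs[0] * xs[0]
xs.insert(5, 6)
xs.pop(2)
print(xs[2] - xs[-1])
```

-6

pop(3) removes 4 → [1, 9, 0, 0]
append 4 → [1, 9, 0, 0, 4]
xs[-1] = xs[0]*xs[0] = 1*1 = 1 → [1, 9, 0, 0, 1]
insert 6 at 5 → [1, 9, 0, 0, 1, 6]
pop(2) removes 0 → [1, 9, 0, 1, 6]
xs[2]-xs[-1] = 0-6 = -6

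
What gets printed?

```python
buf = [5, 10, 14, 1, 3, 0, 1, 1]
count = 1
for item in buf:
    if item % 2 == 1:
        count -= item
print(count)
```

item=5: odd, count = 1-5 = -4
item=10: not odd
item=14: not odd
item=1: odd, count = (-4)-1 = -5
item=3: odd, count = (-5)-3 = -8
item=0: not odd
item=1: odd, count = (-8)-1 = -9
item=1: odd, count = (-9)-1 = -10

-10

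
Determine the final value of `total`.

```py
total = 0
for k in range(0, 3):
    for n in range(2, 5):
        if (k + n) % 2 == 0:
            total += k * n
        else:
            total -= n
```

3

k=0,n=2: even sum, total = 0+0 = 0
k=0,n=3: odd sum, total = 0-3 = -3
k=0,n=4: even sum, total = (-3)+0 = -3
k=1,n=2: odd sum, total = (-3)-2 = -5
k=1,n=3: even sum, total = (-5)+3 = -2
k=1,n=4: odd sum, total = (-2)-4 = -6
k=2,n=2: even sum, total = (-6)+4 = -2
k=2,n=3: odd sum, total = (-2)-3 = -5
k=2,n=4: even sum, total = (-5)+8 = 3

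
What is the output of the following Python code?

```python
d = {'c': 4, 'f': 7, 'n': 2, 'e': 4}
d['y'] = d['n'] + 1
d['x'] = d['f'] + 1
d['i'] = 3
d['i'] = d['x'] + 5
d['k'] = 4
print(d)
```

{'c': 4, 'f': 7, 'n': 2, 'e': 4, 'y': 3, 'x': 8, 'i': 13, 'k': 4}

d['y'] = d['n']+1 = 3 → {'c': 4, 'f': 7, 'n': 2, 'e': 4, 'y': 3}
d['x'] = d['f']+1 = 8 → {'c': 4, 'f': 7, 'n': 2, 'e': 4, 'y': 3, 'x': 8}
d['i'] = 3 → {'c': 4, 'f': 7, 'n': 2, 'e': 4, 'y': 3, 'x': 8, 'i': 3}
d['i'] = d['x']+5 = 13 → {'c': 4, 'f': 7, 'n': 2, 'e': 4, 'y': 3, 'x': 8, 'i': 13}
d['k'] = 4 → {'c': 4, 'f': 7, 'n': 2, 'e': 4, 'y': 3, 'x': 8, 'i': 13, 'k': 4}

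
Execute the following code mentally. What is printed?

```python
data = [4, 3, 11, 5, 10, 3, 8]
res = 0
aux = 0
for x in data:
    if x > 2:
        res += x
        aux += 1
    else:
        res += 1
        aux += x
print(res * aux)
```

x=4: >2, res = 0+4 = 4; aux=1
x=3: >2, res = 4+3 = 7; aux=2
x=11: >2, res = 7+11 = 18; aux=3
x=5: >2, res = 18+5 = 23; aux=4
x=10: >2, res = 23+10 = 33; aux=5
x=3: >2, res = 33+3 = 36; aux=6
x=8: >2, res = 36+8 = 44; aux=7
res*aux = 44*7 = 308

308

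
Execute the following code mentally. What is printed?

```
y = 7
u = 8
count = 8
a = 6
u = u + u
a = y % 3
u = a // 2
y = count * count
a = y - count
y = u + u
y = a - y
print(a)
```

56

u = 8+8 = 16
a = 7%3 = 1
u = 1//2 = 0
y = 8*8 = 64
a = 64-8 = 56
y = 0+0 = 0
y = 56-0 = 56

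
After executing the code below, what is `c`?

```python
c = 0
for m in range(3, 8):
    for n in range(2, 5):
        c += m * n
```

225

m=3,n=2: c = 0+6 = 6
m=3,n=3: c = 6+9 = 15
m=3,n=4: c = 15+12 = 27
m=4,n=2: c = 27+8 = 35
m=4,n=3: c = 35+12 = 47
m=4,n=4: c = 47+16 = 63
m=5,n=2: c = 63+10 = 73
m=5,n=3: c = 73+15 = 88
m=5,n=4: c = 88+20 = 108
m=6,n=2: c = 108+12 = 120
m=6,n=3: c = 120+18 = 138
m=6,n=4: c = 138+24 = 162
m=7,n=2: c = 162+14 = 176
m=7,n=3: c = 176+21 = 197
m=7,n=4: c = 197+28 = 225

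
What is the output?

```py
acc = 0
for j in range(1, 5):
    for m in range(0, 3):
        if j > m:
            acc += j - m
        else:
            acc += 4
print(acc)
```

31

j=1,m=0: 1>0, acc = 0+1 = 1
j=1,m=1: not 1>1, acc = 1+4 = 5
j=1,m=2: not 1>2, acc = 5+4 = 9
j=2,m=0: 2>0, acc = 9+2 = 11
j=2,m=1: 2>1, acc = 11+1 = 12
j=2,m=2: not 2>2, acc = 12+4 = 16
j=3,m=0: 3>0, acc = 16+3 = 19
j=3,m=1: 3>1, acc = 19+2 = 21
j=3,m=2: 3>2, acc = 21+1 = 22
j=4,m=0: 4>0, acc = 22+4 = 26
j=4,m=1: 4>1, acc = 26+3 = 29
j=4,m=2: 4>2, acc = 29+2 = 31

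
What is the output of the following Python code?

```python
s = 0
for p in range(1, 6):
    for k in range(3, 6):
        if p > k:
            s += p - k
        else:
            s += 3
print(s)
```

40

p=1,k=3: not 1>3, s = 0+3 = 3
p=1,k=4: not 1>4, s = 3+3 = 6
p=1,k=5: not 1>5, s = 6+3 = 9
p=2,k=3: not 2>3, s = 9+3 = 12
p=2,k=4: not 2>4, s = 12+3 = 15
p=2,k=5: not 2>5, s = 15+3 = 18
p=3,k=3: not 3>3, s = 18+3 = 21
p=3,k=4: not 3>4, s = 21+3 = 24
p=3,k=5: not 3>5, s = 24+3 = 27
p=4,k=3: 4>3, s = 27+1 = 28
p=4,k=4: not 4>4, s = 28+3 = 31
p=4,k=5: not 4>5, s = 31+3 = 34
p=5,k=3: 5>3, s = 34+2 = 36
p=5,k=4: 5>4, s = 36+1 = 37
p=5,k=5: not 5>5, s = 37+3 = 40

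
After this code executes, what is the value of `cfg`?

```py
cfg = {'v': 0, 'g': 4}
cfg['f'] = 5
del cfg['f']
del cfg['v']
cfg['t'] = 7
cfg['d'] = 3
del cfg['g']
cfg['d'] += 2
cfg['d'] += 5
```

cfg['f'] = 5 → {'v': 0, 'g': 4, 'f': 5}
del 'f' → {'v': 0, 'g': 4}
del 'v' → {'g': 4}
cfg['t'] = 7 → {'g': 4, 't': 7}
cfg['d'] = 3 → {'g': 4, 't': 7, 'd': 3}
del 'g' → {'t': 7, 'd': 3}
cfg['d'] = 3+2 = 5 → {'t': 7, 'd': 5}
cfg['d'] = 5+5 = 10 → {'t': 7, 'd': 10}

{'t': 7, 'd': 10}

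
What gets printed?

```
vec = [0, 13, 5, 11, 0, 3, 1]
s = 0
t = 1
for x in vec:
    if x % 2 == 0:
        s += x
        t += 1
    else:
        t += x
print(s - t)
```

x=0: even, s = 0+0 = 0; t=2
x=13: not even; t=15
x=5: not even; t=20
x=11: not even; t=31
x=0: even, s = 0+0 = 0; t=32
x=3: not even; t=35
x=1: not even; t=36
s-t = 0-36 = -36

-36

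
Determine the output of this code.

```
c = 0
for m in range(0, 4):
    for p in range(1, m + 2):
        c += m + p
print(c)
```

m=0,p=1: c = 0+1 = 1
m=1,p=1: c = 1+2 = 3
m=1,p=2: c = 3+3 = 6
m=2,p=1: c = 6+3 = 9
m=2,p=2: c = 9+4 = 13
m=2,p=3: c = 13+5 = 18
m=3,p=1: c = 18+4 = 22
m=3,p=2: c = 22+5 = 27
m=3,p=3: c = 27+6 = 33
m=3,p=4: c = 33+7 = 40

40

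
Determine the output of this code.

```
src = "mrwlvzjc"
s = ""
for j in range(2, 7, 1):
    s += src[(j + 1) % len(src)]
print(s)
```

j=2: add src[3]='l' → 'l'
j=3: add src[4]='v' → 'lv'
j=4: add src[5]='z' → 'lvz'
j=5: add src[6]='j' → 'lvzj'
j=6: add src[7]='c' → 'lvzjc'

lvzjc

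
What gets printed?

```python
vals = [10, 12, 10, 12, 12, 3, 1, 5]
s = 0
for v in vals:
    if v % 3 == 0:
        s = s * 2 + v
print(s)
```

v=10: not %3==0
v=12: %3==0, s = 0*2+12 = 12
v=10: not %3==0
v=12: %3==0, s = 12*2+12 = 36
v=12: %3==0, s = 36*2+12 = 84
v=3: %3==0, s = 84*2+3 = 171
v=1: not %3==0
v=5: not %3==0

171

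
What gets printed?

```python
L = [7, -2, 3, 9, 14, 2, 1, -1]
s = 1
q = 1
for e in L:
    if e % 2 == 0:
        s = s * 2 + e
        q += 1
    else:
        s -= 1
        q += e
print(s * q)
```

e=7: not even, s = 1-1 = 0; q=8
e=-2: even, s = 0*2+(-2) = -2; q=9
e=3: not even, s = (-2)-1 = -3; q=12
e=9: not even, s = (-3)-1 = -4; q=21
e=14: even, s = (-4)*2+14 = 6; q=22
e=2: even, s = 6*2+2 = 14; q=23
e=1: not even, s = 14-1 = 13; q=24
e=-1: not even, s = 13-1 = 12; q=23
s*q = 12*23 = 276

276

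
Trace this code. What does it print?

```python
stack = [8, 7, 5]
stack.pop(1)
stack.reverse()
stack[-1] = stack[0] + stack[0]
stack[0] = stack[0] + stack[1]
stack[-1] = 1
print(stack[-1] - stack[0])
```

-14

pop(1) removes 7 → [8, 5]
reverse → [5, 8]
stack[-1] = stack[0]+stack[0] = 5+5 = 10 → [5, 10]
stack[0] = stack[0]+stack[1] = 5+10 = 15 → [15, 10]
stack[-1] = 1 → [15, 1]
stack[-1]-stack[0] = 1-15 = -14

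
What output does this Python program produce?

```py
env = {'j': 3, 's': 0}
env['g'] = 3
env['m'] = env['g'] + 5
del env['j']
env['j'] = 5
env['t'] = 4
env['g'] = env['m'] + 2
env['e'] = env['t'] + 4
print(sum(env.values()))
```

35

env['g'] = 3 → {'j': 3, 's': 0, 'g': 3}
env['m'] = env['g']+5 = 8 → {'j': 3, 's': 0, 'g': 3, 'm': 8}
del 'j' → {'s': 0, 'g': 3, 'm': 8}
env['j'] = 5 → {'s': 0, 'g': 3, 'm': 8, 'j': 5}
env['t'] = 4 → {'s': 0, 'g': 3, 'm': 8, 'j': 5, 't': 4}
env['g'] = env['m']+2 = 10 → {'s': 0, 'g': 10, 'm': 8, 'j': 5, 't': 4}
env['e'] = env['t']+4 = 8 → {'s': 0, 'g': 10, 'm': 8, 'j': 5, 't': 4, 'e': 8}
sum of values = 35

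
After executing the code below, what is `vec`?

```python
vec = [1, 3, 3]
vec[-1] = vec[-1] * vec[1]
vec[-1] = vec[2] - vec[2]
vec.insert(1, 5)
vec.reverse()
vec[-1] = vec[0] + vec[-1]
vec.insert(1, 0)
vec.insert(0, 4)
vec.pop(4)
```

[4, 0, 0, 3, 1]

vec[-1] = vec[-1]*vec[1] = 3*3 = 9 → [1, 3, 9]
vec[-1] = vec[2]-vec[2] = 9-9 = 0 → [1, 3, 0]
insert 5 at 1 → [1, 5, 3, 0]
reverse → [0, 3, 5, 1]
vec[-1] = vec[0]+vec[-1] = 0+1 = 1 → [0, 3, 5, 1]
insert 0 at 1 → [0, 0, 3, 5, 1]
insert 4 at 0 → [4, 0, 0, 3, 5, 1]
pop(4) removes 5 → [4, 0, 0, 3, 1]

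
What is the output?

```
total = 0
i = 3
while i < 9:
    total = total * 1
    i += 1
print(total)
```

0

i=3: total = 0*1 = 0
i=4: total = 0*1 = 0
i=5: total = 0*1 = 0
i=6: total = 0*1 = 0
i=7: total = 0*1 = 0
i=8: total = 0*1 = 0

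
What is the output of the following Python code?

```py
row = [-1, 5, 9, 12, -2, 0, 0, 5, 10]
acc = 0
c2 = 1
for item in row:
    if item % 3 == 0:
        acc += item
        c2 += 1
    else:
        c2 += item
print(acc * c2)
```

item=-1: not %3==0; c2=0
item=5: not %3==0; c2=5
item=9: %3==0, acc = 0+9 = 9; c2=6
item=12: %3==0, acc = 9+12 = 21; c2=7
item=-2: not %3==0; c2=5
item=0: %3==0, acc = 21+0 = 21; c2=6
item=0: %3==0, acc = 21+0 = 21; c2=7
item=5: not %3==0; c2=12
item=10: not %3==0; c2=22
acc*c2 = 21*22 = 462

462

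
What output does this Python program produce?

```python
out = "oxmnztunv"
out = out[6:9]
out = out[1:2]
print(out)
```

n

slice [6:9] → 'unv'
slice [1:2] → 'n'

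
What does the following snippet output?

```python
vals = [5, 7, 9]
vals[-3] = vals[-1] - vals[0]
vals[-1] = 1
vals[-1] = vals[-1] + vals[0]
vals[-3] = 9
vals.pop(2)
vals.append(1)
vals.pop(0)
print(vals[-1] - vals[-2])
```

vals[-3] = vals[-1]-vals[0] = 9-5 = 4 → [4, 7, 9]
vals[-1] = 1 → [4, 7, 1]
vals[-1] = vals[-1]+vals[0] = 1+4 = 5 → [4, 7, 5]
vals[-3] = 9 → [9, 7, 5]
pop(2) removes 5 → [9, 7]
append 1 → [9, 7, 1]
pop(0) removes 9 → [7, 1]
vals[-1]-vals[-2] = 1-7 = -6

-6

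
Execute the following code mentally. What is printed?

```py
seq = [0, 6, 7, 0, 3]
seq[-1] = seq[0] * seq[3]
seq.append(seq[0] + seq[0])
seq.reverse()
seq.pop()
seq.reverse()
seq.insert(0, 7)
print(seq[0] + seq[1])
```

seq[-1] = seq[0]*seq[3] = 0*0 = 0 → [0, 6, 7, 0, 0]
append seq[0]+seq[0] = 0+0 = 0 → [0, 6, 7, 0, 0, 0]
reverse → [0, 0, 0, 7, 6, 0]
pop() removes 0 → [0, 0, 0, 7, 6]
reverse → [6, 7, 0, 0, 0]
insert 7 at 0 → [7, 6, 7, 0, 0, 0]
seq[0]+seq[1] = 7+6 = 13

13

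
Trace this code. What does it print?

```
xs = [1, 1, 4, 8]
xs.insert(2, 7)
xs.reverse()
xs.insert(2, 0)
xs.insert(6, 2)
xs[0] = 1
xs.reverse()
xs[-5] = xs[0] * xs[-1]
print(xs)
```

insert 7 at 2 → [1, 1, 7, 4, 8]
reverse → [8, 4, 7, 1, 1]
insert 0 at 2 → [8, 4, 0, 7, 1, 1]
insert 2 at 6 → [8, 4, 0, 7, 1, 1, 2]
xs[0] = 1 → [1, 4, 0, 7, 1, 1, 2]
reverse → [2, 1, 1, 7, 0, 4, 1]
xs[-5] = xs[0]*xs[-1] = 2*1 = 2 → [2, 1, 2, 7, 0, 4, 1]

[2, 1, 2, 7, 0, 4, 1]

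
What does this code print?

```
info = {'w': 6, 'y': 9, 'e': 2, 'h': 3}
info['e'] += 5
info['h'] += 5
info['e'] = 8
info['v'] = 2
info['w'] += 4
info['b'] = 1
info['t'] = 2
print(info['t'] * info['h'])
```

info['e'] = 2+5 = 7 → {'w': 6, 'y': 9, 'e': 7, 'h': 3}
info['h'] = 3+5 = 8 → {'w': 6, 'y': 9, 'e': 7, 'h': 8}
info['e'] = 8 → {'w': 6, 'y': 9, 'e': 8, 'h': 8}
info['v'] = 2 → {'w': 6, 'y': 9, 'e': 8, 'h': 8, 'v': 2}
info['w'] = 6+4 = 10 → {'w': 10, 'y': 9, 'e': 8, 'h': 8, 'v': 2}
info['b'] = 1 → {'w': 10, 'y': 9, 'e': 8, 'h': 8, 'v': 2, 'b': 1}
info['t'] = 2 → {'w': 10, 'y': 9, 'e': 8, 'h': 8, 'v': 2, 'b': 1, 't': 2}
info['t']*info['h'] = 2*8 = 16

16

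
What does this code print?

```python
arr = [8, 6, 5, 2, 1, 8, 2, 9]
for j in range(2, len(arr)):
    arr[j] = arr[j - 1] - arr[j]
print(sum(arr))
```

j=2: arr[2] = 6-5 = 1 → [8, 6, 1, 2, 1, 8, 2, 9]
j=3: arr[3] = 1-2 = -1 → [8, 6, 1, -1, 1, 8, 2, 9]
j=4: arr[4] = (-1)-1 = -2 → [8, 6, 1, -1, -2, 8, 2, 9]
j=5: arr[5] = (-2)-8 = -10 → [8, 6, 1, -1, -2, -10, 2, 9]
j=6: arr[6] = (-10)-2 = -12 → [8, 6, 1, -1, -2, -10, -12, 9]
j=7: arr[7] = (-12)-9 = -21 → [8, 6, 1, -1, -2, -10, -12, -21]
sum = -31

-31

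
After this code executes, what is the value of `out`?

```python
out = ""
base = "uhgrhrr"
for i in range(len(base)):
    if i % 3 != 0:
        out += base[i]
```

i=0: skip
i=1: add 'h' → 'h'
i=2: add 'g' → 'hg'
i=3: skip
i=4: add 'h' → 'hgh'
i=5: add 'r' → 'hghr'
i=6: skip

'hghr'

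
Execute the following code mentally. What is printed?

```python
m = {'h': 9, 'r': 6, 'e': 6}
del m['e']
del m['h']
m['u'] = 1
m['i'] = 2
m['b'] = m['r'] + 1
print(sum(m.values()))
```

16

del 'e' → {'h': 9, 'r': 6}
del 'h' → {'r': 6}
m['u'] = 1 → {'r': 6, 'u': 1}
m['i'] = 2 → {'r': 6, 'u': 1, 'i': 2}
m['b'] = m['r']+1 = 7 → {'r': 6, 'u': 1, 'i': 2, 'b': 7}
sum of values = 16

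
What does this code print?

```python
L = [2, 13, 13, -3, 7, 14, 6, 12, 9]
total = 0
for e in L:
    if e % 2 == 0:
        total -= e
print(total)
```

e=2: even, total = 0-2 = -2
e=13: not even
e=13: not even
e=-3: not even
e=7: not even
e=14: even, total = (-2)-14 = -16
e=6: even, total = (-16)-6 = -22
e=12: even, total = (-22)-12 = -34
e=9: not even

-34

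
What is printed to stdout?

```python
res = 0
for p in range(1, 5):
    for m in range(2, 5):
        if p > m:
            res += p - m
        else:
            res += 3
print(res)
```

p=1,m=2: not 1>2, res = 0+3 = 3
p=1,m=3: not 1>3, res = 3+3 = 6
p=1,m=4: not 1>4, res = 6+3 = 9
p=2,m=2: not 2>2, res = 9+3 = 12
p=2,m=3: not 2>3, res = 12+3 = 15
p=2,m=4: not 2>4, res = 15+3 = 18
p=3,m=2: 3>2, res = 18+1 = 19
p=3,m=3: not 3>3, res = 19+3 = 22
p=3,m=4: not 3>4, res = 22+3 = 25
p=4,m=2: 4>2, res = 25+2 = 27
p=4,m=3: 4>3, res = 27+1 = 28
p=4,m=4: not 4>4, res = 28+3 = 31

31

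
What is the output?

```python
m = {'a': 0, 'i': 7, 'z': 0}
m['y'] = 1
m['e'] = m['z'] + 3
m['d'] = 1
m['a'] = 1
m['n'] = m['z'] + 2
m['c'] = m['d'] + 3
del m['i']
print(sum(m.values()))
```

12

m['y'] = 1 → {'a': 0, 'i': 7, 'z': 0, 'y': 1}
m['e'] = m['z']+3 = 3 → {'a': 0, 'i': 7, 'z': 0, 'y': 1, 'e': 3}
m['d'] = 1 → {'a': 0, 'i': 7, 'z': 0, 'y': 1, 'e': 3, 'd': 1}
m['a'] = 1 → {'a': 1, 'i': 7, 'z': 0, 'y': 1, 'e': 3, 'd': 1}
m['n'] = m['z']+2 = 2 → {'a': 1, 'i': 7, 'z': 0, 'y': 1, 'e': 3, 'd': 1, 'n': 2}
m['c'] = m['d']+3 = 4 → {'a': 1, 'i': 7, 'z': 0, 'y': 1, 'e': 3, 'd': 1, 'n': 2, 'c': 4}
del 'i' → {'a': 1, 'z': 0, 'y': 1, 'e': 3, 'd': 1, 'n': 2, 'c': 4}
sum of values = 12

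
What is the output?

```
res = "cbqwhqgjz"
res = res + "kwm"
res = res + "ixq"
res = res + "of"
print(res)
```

cbqwhqgjzkwmixqof

+ 'kwm' → 'cbqwhqgjzkwm'
+ 'ixq' → 'cbqwhqgjzkwmixq'
+ 'of' → 'cbqwhqgjzkwmixqof'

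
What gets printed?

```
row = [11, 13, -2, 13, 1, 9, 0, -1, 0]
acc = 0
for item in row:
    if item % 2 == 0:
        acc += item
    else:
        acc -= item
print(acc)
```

-48

item=11: not even, acc = 0-11 = -11
item=13: not even, acc = (-11)-13 = -24
item=-2: even, acc = (-24)+(-2) = -26
item=13: not even, acc = (-26)-13 = -39
item=1: not even, acc = (-39)-1 = -40
item=9: not even, acc = (-40)-9 = -49
item=0: even, acc = (-49)+0 = -49
item=-1: not even, acc = (-49)-(-1) = -48
item=0: even, acc = (-48)+0 = -48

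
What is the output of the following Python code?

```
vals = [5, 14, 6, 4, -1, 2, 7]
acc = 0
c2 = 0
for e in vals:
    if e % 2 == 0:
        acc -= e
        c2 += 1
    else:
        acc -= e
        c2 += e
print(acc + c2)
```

e=5: not even, acc = 0-5 = -5; c2=5
e=14: even, acc = (-5)-14 = -19; c2=6
e=6: even, acc = (-19)-6 = -25; c2=7
e=4: even, acc = (-25)-4 = -29; c2=8
e=-1: not even, acc = (-29)-(-1) = -28; c2=7
e=2: even, acc = (-28)-2 = -30; c2=8
e=7: not even, acc = (-30)-7 = -37; c2=15
acc+c2 = (-37)+15 = -22

-22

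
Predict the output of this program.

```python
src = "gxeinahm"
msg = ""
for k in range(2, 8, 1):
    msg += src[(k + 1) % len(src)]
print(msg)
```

k=2: add src[3]='i' → 'i'
k=3: add src[4]='n' → 'in'
k=4: add src[5]='a' → 'ina'
k=5: add src[6]='h' → 'inah'
k=6: add src[7]='m' → 'inahm'
k=7: add src[0]='g' → 'inahmg'

inahmg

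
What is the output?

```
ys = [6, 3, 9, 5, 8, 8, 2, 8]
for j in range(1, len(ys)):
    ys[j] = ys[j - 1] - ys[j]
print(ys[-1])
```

j=1: ys[1] = 6-3 = 3 → [6, 3, 9, 5, 8, 8, 2, 8]
j=2: ys[2] = 3-9 = -6 → [6, 3, -6, 5, 8, 8, 2, 8]
j=3: ys[3] = (-6)-5 = -11 → [6, 3, -6, -11, 8, 8, 2, 8]
j=4: ys[4] = (-11)-8 = -19 → [6, 3, -6, -11, -19, 8, 2, 8]
j=5: ys[5] = (-19)-8 = -27 → [6, 3, -6, -11, -19, -27, 2, 8]
j=6: ys[6] = (-27)-2 = -29 → [6, 3, -6, -11, -19, -27, -29, 8]
j=7: ys[7] = (-29)-8 = -37 → [6, 3, -6, -11, -19, -27, -29, -37]

-37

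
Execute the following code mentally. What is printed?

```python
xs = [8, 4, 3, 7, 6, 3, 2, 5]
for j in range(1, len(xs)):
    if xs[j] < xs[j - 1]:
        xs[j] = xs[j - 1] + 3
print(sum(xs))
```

148

j=1: 4<8, xs[1] = 8+3 = 11 → [8, 11, 3, 7, 6, 3, 2, 5]
j=2: 3<11, xs[2] = 11+3 = 14 → [8, 11, 14, 7, 6, 3, 2, 5]
j=3: 7<14, xs[3] = 14+3 = 17 → [8, 11, 14, 17, 6, 3, 2, 5]
j=4: 6<17, xs[4] = 17+3 = 20 → [8, 11, 14, 17, 20, 3, 2, 5]
j=5: 3<20, xs[5] = 20+3 = 23 → [8, 11, 14, 17, 20, 23, 2, 5]
j=6: 2<23, xs[6] = 23+3 = 26 → [8, 11, 14, 17, 20, 23, 26, 5]
j=7: 5<26, xs[7] = 26+3 = 29 → [8, 11, 14, 17, 20, 23, 26, 29]
sum = 148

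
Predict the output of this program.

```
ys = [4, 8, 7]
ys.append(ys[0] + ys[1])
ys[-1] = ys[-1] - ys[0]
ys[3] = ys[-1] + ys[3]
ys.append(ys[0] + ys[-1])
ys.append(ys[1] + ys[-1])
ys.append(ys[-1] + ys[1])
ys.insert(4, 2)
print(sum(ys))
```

121

append ys[0]+ys[1] = 4+8 = 12 → [4, 8, 7, 12]
ys[-1] = ys[-1]-ys[0] = 12-4 = 8 → [4, 8, 7, 8]
ys[3] = ys[-1]+ys[3] = 8+8 = 16 → [4, 8, 7, 16]
append ys[0]+ys[-1] = 4+16 = 20 → [4, 8, 7, 16, 20]
append ys[1]+ys[-1] = 8+20 = 28 → [4, 8, 7, 16, 20, 28]
append ys[-1]+ys[1] = 28+8 = 36 → [4, 8, 7, 16, 20, 28, 36]
insert 2 at 4 → [4, 8, 7, 16, 2, 20, 28, 36]
sum = 121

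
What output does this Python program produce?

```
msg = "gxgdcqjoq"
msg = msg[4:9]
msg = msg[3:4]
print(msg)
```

o

slice [4:9] → 'cqjoq'
slice [3:4] → 'o'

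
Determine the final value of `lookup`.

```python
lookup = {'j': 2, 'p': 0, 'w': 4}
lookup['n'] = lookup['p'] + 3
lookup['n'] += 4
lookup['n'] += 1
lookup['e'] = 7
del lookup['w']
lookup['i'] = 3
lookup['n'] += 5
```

lookup['n'] = lookup['p']+3 = 3 → {'j': 2, 'p': 0, 'w': 4, 'n': 3}
lookup['n'] = 3+4 = 7 → {'j': 2, 'p': 0, 'w': 4, 'n': 7}
lookup['n'] = 7+1 = 8 → {'j': 2, 'p': 0, 'w': 4, 'n': 8}
lookup['e'] = 7 → {'j': 2, 'p': 0, 'w': 4, 'n': 8, 'e': 7}
del 'w' → {'j': 2, 'p': 0, 'n': 8, 'e': 7}
lookup['i'] = 3 → {'j': 2, 'p': 0, 'n': 8, 'e': 7, 'i': 3}
lookup['n'] = 8+5 = 13 → {'j': 2, 'p': 0, 'n': 13, 'e': 7, 'i': 3}

{'j': 2, 'p': 0, 'n': 13, 'e': 7, 'i': 3}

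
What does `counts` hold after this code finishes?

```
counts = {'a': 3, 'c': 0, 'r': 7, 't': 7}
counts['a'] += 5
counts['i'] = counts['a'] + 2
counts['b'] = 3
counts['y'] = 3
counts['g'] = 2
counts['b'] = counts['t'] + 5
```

{'a': 8, 'c': 0, 'r': 7, 't': 7, 'i': 10, 'b': 12, 'y': 3, 'g': 2}

counts['a'] = 3+5 = 8 → {'a': 8, 'c': 0, 'r': 7, 't': 7}
counts['i'] = counts['a']+2 = 10 → {'a': 8, 'c': 0, 'r': 7, 't': 7, 'i': 10}
counts['b'] = 3 → {'a': 8, 'c': 0, 'r': 7, 't': 7, 'i': 10, 'b': 3}
counts['y'] = 3 → {'a': 8, 'c': 0, 'r': 7, 't': 7, 'i': 10, 'b': 3, 'y': 3}
counts['g'] = 2 → {'a': 8, 'c': 0, 'r': 7, 't': 7, 'i': 10, 'b': 3, 'y': 3, 'g': 2}
counts['b'] = counts['t']+5 = 12 → {'a': 8, 'c': 0, 'r': 7, 't': 7, 'i': 10, 'b': 12, 'y': 3, 'g': 2}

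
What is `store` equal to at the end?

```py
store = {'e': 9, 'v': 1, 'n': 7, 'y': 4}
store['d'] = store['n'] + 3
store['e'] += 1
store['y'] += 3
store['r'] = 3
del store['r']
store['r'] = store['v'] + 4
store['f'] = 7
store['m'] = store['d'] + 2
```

{'e': 10, 'v': 1, 'n': 7, 'y': 7, 'd': 10, 'r': 5, 'f': 7, 'm': 12}

store['d'] = store['n']+3 = 10 → {'e': 9, 'v': 1, 'n': 7, 'y': 4, 'd': 10}
store['e'] = 9+1 = 10 → {'e': 10, 'v': 1, 'n': 7, 'y': 4, 'd': 10}
store['y'] = 4+3 = 7 → {'e': 10, 'v': 1, 'n': 7, 'y': 7, 'd': 10}
store['r'] = 3 → {'e': 10, 'v': 1, 'n': 7, 'y': 7, 'd': 10, 'r': 3}
del 'r' → {'e': 10, 'v': 1, 'n': 7, 'y': 7, 'd': 10}
store['r'] = store['v']+4 = 5 → {'e': 10, 'v': 1, 'n': 7, 'y': 7, 'd': 10, 'r': 5}
store['f'] = 7 → {'e': 10, 'v': 1, 'n': 7, 'y': 7, 'd': 10, 'r': 5, 'f': 7}
store['m'] = store['d']+2 = 12 → {'e': 10, 'v': 1, 'n': 7, 'y': 7, 'd': 10, 'r': 5, 'f': 7, 'm': 12}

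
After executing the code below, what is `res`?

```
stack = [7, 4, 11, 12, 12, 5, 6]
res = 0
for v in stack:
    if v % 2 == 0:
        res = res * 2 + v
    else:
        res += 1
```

136

v=7: not even, res = 0+1 = 1
v=4: even, res = 1*2+4 = 6
v=11: not even, res = 6+1 = 7
v=12: even, res = 7*2+12 = 26
v=12: even, res = 26*2+12 = 64
v=5: not even, res = 64+1 = 65
v=6: even, res = 65*2+6 = 136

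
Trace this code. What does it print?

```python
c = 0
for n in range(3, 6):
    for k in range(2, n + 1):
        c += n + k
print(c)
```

66

n=3,k=2: c = 0+5 = 5
n=3,k=3: c = 5+6 = 11
n=4,k=2: c = 11+6 = 17
n=4,k=3: c = 17+7 = 24
n=4,k=4: c = 24+8 = 32
n=5,k=2: c = 32+7 = 39
n=5,k=3: c = 39+8 = 47
n=5,k=4: c = 47+9 = 56
n=5,k=5: c = 56+10 = 66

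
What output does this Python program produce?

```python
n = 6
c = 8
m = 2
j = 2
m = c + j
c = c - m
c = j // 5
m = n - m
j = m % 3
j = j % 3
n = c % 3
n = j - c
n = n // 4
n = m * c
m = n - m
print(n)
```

m = 8+2 = 10
c = 8-10 = -2
c = 2//5 = 0
m = 6-10 = -4
j = (-4)%3 = 2
j = 2%3 = 2
n = 0%3 = 0
n = 2-0 = 2
n = 2//4 = 0
n = (-4)*0 = 0
m = 0-(-4) = 4

0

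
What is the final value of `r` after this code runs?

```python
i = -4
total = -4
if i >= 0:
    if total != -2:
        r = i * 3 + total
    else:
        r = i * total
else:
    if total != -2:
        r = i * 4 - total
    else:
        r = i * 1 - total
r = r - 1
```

i=-4, total=-4
i >= 0 is False; total != -2 is True
→ r = i * 4 - total = -12
r = (-12)-1 = -13

-13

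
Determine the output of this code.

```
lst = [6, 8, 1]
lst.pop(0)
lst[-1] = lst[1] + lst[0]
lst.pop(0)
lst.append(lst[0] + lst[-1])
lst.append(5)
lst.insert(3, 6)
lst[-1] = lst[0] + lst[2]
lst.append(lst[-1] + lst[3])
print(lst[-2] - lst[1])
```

-4

pop(0) removes 6 → [8, 1]
lst[-1] = lst[1]+lst[0] = 1+8 = 9 → [8, 9]
pop(0) removes 8 → [9]
append lst[0]+lst[-1] = 9+9 = 18 → [9, 18]
append 5 → [9, 18, 5]
insert 6 at 3 → [9, 18, 5, 6]
lst[-1] = lst[0]+lst[2] = 9+5 = 14 → [9, 18, 5, 14]
append lst[-1]+lst[3] = 14+14 = 28 → [9, 18, 5, 14, 28]
lst[-2]-lst[1] = 14-18 = -4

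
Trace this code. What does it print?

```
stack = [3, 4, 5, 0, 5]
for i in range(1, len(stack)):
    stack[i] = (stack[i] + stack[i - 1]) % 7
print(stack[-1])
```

3

i=1: stack[1] = (4+3)%7 = 0 → [3, 0, 5, 0, 5]
i=2: stack[2] = (5+0)%7 = 5 → [3, 0, 5, 0, 5]
i=3: stack[3] = (0+5)%7 = 5 → [3, 0, 5, 5, 5]
i=4: stack[4] = (5+5)%7 = 3 → [3, 0, 5, 5, 3]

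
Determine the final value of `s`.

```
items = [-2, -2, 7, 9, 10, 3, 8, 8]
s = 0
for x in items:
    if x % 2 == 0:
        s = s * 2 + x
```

x=-2: even, s = 0*2+(-2) = -2
x=-2: even, s = (-2)*2+(-2) = -6
x=7: not even
x=9: not even
x=10: even, s = (-6)*2+10 = -2
x=3: not even
x=8: even, s = (-2)*2+8 = 4
x=8: even, s = 4*2+8 = 16

16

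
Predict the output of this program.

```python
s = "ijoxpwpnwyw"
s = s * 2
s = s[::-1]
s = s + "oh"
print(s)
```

wywnpwpxojiwywnpwpxojioh

repeat ×2 → 'ijoxpwpnwywijoxpwpnwyw'
reverse → 'wywnpwpxojiwywnpwpxoji'
+ 'oh' → 'wywnpwpxojiwywnpwpxojioh'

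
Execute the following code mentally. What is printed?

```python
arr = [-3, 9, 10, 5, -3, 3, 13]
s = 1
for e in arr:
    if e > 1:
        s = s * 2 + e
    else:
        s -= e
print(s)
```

403

e=-3: not >1, s = 1-(-3) = 4
e=9: >1, s = 4*2+9 = 17
e=10: >1, s = 17*2+10 = 44
e=5: >1, s = 44*2+5 = 93
e=-3: not >1, s = 93-(-3) = 96
e=3: >1, s = 96*2+3 = 195
e=13: >1, s = 195*2+13 = 403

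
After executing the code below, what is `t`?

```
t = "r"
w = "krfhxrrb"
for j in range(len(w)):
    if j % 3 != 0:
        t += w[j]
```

'rrfxrb'

j=0: skip
j=1: add 'r' → 'rr'
j=2: add 'f' → 'rrf'
j=3: skip
j=4: add 'x' → 'rrfx'
j=5: add 'r' → 'rrfxr'
j=6: skip
j=7: add 'b' → 'rrfxrb'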